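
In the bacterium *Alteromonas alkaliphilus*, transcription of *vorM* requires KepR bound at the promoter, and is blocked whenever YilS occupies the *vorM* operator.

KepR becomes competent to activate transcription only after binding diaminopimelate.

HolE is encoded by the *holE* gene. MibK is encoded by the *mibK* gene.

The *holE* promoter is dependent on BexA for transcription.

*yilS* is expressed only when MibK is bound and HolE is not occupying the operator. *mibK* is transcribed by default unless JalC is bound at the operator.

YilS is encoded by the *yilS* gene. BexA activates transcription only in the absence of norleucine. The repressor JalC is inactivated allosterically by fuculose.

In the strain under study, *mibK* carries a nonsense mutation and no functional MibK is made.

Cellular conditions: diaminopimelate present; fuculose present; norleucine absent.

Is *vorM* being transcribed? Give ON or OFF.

Norleucine is absent, so BexA is active.
No repressor is bound and BexA is active, so *holE* is transcribed.
So HolE is produced and active.
MibK is non-functional in this strain, so it has no effect.
With repressor HolE bound, *yilS* is not transcribed.
So YilS is not produced.
Diaminopimelate is present, so KepR is active.
No repressor is bound and KepR is active, so *vorM* is transcribed.

ON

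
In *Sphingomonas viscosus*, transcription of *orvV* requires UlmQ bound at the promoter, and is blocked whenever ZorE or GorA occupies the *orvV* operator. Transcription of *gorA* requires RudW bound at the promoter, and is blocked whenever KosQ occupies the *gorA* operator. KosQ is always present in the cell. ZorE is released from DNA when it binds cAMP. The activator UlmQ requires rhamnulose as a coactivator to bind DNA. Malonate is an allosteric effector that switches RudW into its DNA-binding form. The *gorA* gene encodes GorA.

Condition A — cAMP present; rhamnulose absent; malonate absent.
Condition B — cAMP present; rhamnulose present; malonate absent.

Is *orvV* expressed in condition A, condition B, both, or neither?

Condition A:
cAMP is present, so ZorE is inactive.
Rhamnulose is absent, so UlmQ is inactive.
Malonate is absent, so RudW is inactive.
KosQ is produced constitutively and is active.
With repressor KosQ bound, *gorA* is not transcribed.
So GorA is not produced.
Required activator UlmQ is absent, so *orvV* is not transcribed.
→ *orvV* is OFF in A.
Condition B:
cAMP is present, so ZorE is inactive.
Rhamnulose is present, so UlmQ is active.
Malonate is absent, so RudW is inactive.
KosQ is produced constitutively and is active.
With repressor KosQ bound, *gorA* is not transcribed.
So GorA is not produced.
No repressor is bound and UlmQ is active, so *orvV* is transcribed.
→ *orvV* is ON in B.

B only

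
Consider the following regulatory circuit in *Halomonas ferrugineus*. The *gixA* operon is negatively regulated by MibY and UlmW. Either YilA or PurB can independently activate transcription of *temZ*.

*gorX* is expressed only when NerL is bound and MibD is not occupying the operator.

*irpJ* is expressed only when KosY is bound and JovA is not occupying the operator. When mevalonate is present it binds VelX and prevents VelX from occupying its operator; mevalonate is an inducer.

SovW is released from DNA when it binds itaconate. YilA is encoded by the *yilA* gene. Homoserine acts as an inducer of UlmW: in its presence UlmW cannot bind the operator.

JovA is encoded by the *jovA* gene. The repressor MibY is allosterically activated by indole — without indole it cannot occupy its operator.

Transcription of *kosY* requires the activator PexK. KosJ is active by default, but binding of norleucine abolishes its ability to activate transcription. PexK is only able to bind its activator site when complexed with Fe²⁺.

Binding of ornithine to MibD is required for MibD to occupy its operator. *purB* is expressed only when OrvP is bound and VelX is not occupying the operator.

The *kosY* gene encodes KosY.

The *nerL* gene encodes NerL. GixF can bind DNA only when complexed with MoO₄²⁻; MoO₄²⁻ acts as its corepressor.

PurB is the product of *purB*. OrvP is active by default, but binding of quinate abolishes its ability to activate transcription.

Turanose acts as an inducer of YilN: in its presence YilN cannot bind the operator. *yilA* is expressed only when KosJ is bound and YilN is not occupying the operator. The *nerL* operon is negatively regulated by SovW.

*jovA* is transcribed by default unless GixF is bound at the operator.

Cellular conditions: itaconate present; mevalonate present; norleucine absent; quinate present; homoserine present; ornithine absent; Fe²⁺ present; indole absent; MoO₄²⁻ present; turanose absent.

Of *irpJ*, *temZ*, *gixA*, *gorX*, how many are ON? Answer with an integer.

MoO₄²⁻ is present, so GixF is active.
With repressor GixF bound, *jovA* is not transcribed.
So JovA is not produced.
Fe²⁺ is present, so PexK is active.
No repressor is bound and PexK is active, so *kosY* is transcribed.
So KosY is produced and active.
No repressor is bound and KosY is active, so *irpJ* is transcribed.
→ *irpJ* is ON.
Turanose is absent, so YilN is active.
Norleucine is absent, so KosJ is active.
With repressor YilN bound, *yilA* is not transcribed.
So YilA is not produced.
Quinate is present, so OrvP is inactive.
Mevalonate is present, so VelX is inactive.
Required activator OrvP is absent, so *purB* is not transcribed.
So PurB is not produced.
No activator is available at the *temZ* promoter, so *temZ* is not transcribed.
→ *temZ* is OFF.
Indole is absent, so MibY is inactive.
Homoserine is present, so UlmW is inactive.
With no repressor bound, *gixA* is transcribed.
→ *gixA* is ON.
Ornithine is absent, so MibD is inactive.
Itaconate is present, so SovW is inactive.
With no repressor bound, *nerL* is transcribed.
So NerL is produced and active.
No repressor is bound and NerL is active, so *gorX* is transcribed.
→ *gorX* is ON.
3 of the 4 genes are transcribed.

3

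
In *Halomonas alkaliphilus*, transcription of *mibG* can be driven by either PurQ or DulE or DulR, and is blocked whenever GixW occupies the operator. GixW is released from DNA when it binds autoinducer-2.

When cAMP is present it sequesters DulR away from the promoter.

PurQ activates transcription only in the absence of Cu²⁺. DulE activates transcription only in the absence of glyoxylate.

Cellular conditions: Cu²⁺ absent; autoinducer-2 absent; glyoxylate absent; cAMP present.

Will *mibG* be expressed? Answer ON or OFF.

Cu²⁺ is absent, so PurQ is active.
Glyoxylate is absent, so DulE is active.
cAMP is present, so DulR is inactive.
Autoinducer-2 is absent, so GixW is active.
With repressor GixW bound, *mibG* is not transcribed.

OFF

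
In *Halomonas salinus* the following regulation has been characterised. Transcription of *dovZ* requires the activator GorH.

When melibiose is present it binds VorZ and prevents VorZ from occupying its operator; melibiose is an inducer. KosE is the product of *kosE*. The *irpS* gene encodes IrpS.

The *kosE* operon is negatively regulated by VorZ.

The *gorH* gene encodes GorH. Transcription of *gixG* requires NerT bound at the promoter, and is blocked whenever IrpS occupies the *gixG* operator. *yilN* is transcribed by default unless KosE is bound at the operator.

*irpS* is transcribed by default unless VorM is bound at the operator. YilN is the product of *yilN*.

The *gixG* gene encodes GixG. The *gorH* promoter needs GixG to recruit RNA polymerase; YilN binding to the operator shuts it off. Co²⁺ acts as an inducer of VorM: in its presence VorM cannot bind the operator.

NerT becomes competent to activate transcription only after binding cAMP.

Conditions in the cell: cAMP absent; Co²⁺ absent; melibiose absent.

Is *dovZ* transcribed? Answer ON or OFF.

Melibiose is absent, so VorZ is active.
With repressor VorZ bound, *kosE* is not transcribed.
So KosE is not produced.
With no repressor bound, *yilN* is transcribed.
So YilN is produced and active.
cAMP is absent, so NerT is inactive.
Co²⁺ is absent, so VorM is active.
With repressor VorM bound, *irpS* is not transcribed.
So IrpS is not produced.
Required activator NerT is absent, so *gixG* is not transcribed.
So GixG is not produced.
With repressor YilN bound, *gorH* is not transcribed.
So GorH is not produced.
Required activator GorH is absent, so *dovZ* is not transcribed.

OFF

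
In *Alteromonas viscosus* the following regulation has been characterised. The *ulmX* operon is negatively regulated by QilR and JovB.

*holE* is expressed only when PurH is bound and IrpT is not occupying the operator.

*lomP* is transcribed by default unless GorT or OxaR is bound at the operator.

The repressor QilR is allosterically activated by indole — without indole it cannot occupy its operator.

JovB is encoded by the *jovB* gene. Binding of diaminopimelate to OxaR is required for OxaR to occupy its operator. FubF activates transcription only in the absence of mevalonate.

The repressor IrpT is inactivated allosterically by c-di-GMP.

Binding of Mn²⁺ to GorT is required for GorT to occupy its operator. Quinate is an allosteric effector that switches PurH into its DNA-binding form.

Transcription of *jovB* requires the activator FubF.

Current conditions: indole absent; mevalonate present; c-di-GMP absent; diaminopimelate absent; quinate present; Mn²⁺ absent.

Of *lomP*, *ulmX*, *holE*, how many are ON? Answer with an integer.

Mn²⁺ is absent, so GorT is inactive.
Diaminopimelate is absent, so OxaR is inactive.
With no repressor bound, *lomP* is transcribed.
→ *lomP* is ON.
Indole is absent, so QilR is inactive.
Mevalonate is present, so FubF is inactive.
Required activator FubF is absent, so *jovB* is not transcribed.
So JovB is not produced.
With no repressor bound, *ulmX* is transcribed.
→ *ulmX* is ON.
c-di-GMP is absent, so IrpT is active.
Quinate is present, so PurH is active.
With repressor IrpT bound, *holE* is not transcribed.
→ *holE* is OFF.
2 of the 3 genes are transcribed.

2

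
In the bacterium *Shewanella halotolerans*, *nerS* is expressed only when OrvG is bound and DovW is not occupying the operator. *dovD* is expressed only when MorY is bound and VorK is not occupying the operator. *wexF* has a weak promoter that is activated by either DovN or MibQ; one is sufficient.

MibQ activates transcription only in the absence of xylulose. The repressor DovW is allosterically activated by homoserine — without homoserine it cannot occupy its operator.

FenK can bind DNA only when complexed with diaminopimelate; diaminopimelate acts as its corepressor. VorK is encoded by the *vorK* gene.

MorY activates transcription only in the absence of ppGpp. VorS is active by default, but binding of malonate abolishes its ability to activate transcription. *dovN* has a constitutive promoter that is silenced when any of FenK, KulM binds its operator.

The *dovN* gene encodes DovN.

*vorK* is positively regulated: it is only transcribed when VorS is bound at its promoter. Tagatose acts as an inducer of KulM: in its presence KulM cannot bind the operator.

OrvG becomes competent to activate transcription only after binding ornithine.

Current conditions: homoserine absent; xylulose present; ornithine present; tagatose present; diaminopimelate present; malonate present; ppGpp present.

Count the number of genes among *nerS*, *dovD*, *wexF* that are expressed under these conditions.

1

Homoserine is absent, so DovW is inactive.
Ornithine is present, so OrvG is active.
No repressor is bound and OrvG is active, so *nerS* is transcribed.
→ *nerS* is ON.
Malonate is present, so VorS is inactive.
Required activator VorS is absent, so *vorK* is not transcribed.
So VorK is not produced.
ppGpp is present, so MorY is inactive.
Required activator MorY is absent, so *dovD* is not transcribed.
→ *dovD* is OFF.
Diaminopimelate is present, so FenK is active.
Tagatose is present, so KulM is inactive.
With repressor FenK bound, *dovN* is not transcribed.
So DovN is not produced.
Xylulose is present, so MibQ is inactive.
No activator is available at the *wexF* promoter, so *wexF* is not transcribed.
→ *wexF* is OFF.
1 of the 3 genes is transcribed.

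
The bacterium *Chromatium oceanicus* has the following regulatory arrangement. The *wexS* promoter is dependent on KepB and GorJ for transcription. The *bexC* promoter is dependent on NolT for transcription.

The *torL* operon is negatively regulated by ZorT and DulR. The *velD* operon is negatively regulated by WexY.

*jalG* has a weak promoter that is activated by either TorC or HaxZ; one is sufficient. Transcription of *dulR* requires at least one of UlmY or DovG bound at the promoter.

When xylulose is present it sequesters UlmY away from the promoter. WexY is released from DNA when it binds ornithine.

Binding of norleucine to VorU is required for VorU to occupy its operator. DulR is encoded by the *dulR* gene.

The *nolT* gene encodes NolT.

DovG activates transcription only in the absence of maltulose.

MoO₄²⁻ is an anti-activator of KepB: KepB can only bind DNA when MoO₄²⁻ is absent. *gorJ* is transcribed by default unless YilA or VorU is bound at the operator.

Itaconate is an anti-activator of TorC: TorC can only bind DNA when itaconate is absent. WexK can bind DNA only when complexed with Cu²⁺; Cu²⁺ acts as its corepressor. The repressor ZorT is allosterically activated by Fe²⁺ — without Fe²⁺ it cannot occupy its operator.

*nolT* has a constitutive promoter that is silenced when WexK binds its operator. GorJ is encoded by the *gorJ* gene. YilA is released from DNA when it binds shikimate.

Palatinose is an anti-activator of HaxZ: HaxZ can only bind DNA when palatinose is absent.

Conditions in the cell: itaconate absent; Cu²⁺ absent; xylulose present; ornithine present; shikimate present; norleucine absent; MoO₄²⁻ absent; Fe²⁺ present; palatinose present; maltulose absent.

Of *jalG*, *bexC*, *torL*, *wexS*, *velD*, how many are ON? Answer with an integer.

4

Itaconate is absent, so TorC is active.
Palatinose is present, so HaxZ is inactive.
Activator TorC is present, so *jalG* is transcribed.
→ *jalG* is ON.
Cu²⁺ is absent, so WexK is inactive.
With no repressor bound, *nolT* is transcribed.
So NolT is produced and active.
No repressor is bound and NolT is active, so *bexC* is transcribed.
→ *bexC* is ON.
Fe²⁺ is present, so ZorT is active.
Xylulose is present, so UlmY is inactive.
Maltulose is absent, so DovG is active.
Activator DovG is present, so *dulR* is transcribed.
So DulR is produced and active.
With repressor ZorT bound, *torL* is not transcribed.
→ *torL* is OFF.
MoO₄²⁻ is absent, so KepB is active.
Shikimate is present, so YilA is inactive.
Norleucine is absent, so VorU is inactive.
With no repressor bound, *gorJ* is transcribed.
So GorJ is produced and active.
No repressor is bound and KepB and GorJ are active, so *wexS* is transcribed.
→ *wexS* is ON.
Ornithine is present, so WexY is inactive.
With no repressor bound, *velD* is transcribed.
→ *velD* is ON.
4 of the 5 genes are transcribed.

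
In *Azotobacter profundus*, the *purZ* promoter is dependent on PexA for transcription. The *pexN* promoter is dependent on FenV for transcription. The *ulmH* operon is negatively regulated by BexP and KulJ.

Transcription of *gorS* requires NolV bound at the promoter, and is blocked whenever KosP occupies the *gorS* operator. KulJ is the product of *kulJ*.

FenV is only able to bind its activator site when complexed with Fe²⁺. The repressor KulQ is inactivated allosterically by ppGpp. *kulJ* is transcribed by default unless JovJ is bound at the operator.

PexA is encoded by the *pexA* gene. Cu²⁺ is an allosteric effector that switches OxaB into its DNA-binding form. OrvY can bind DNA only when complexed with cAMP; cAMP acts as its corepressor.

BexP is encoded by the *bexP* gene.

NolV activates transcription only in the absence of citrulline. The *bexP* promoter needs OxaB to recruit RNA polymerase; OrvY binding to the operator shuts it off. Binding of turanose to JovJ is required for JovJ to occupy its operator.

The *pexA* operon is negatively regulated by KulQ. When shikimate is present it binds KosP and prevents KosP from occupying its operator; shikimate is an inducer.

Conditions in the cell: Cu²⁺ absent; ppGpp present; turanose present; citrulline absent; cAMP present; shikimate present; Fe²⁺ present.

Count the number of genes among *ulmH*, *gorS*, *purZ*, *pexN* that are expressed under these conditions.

cAMP is present, so OrvY is active.
Cu²⁺ is absent, so OxaB is inactive.
With repressor OrvY bound, *bexP* is not transcribed.
So BexP is not produced.
Turanose is present, so JovJ is active.
With repressor JovJ bound, *kulJ* is not transcribed.
So KulJ is not produced.
With no repressor bound, *ulmH* is transcribed.
→ *ulmH* is ON.
Citrulline is absent, so NolV is active.
Shikimate is present, so KosP is inactive.
No repressor is bound and NolV is active, so *gorS* is transcribed.
→ *gorS* is ON.
ppGpp is present, so KulQ is inactive.
With no repressor bound, *pexA* is transcribed.
So PexA is produced and active.
No repressor is bound and PexA is active, so *purZ* is transcribed.
→ *purZ* is ON.
Fe²⁺ is present, so FenV is active.
No repressor is bound and FenV is active, so *pexN* is transcribed.
→ *pexN* is ON.
4 of the 4 genes are transcribed.

4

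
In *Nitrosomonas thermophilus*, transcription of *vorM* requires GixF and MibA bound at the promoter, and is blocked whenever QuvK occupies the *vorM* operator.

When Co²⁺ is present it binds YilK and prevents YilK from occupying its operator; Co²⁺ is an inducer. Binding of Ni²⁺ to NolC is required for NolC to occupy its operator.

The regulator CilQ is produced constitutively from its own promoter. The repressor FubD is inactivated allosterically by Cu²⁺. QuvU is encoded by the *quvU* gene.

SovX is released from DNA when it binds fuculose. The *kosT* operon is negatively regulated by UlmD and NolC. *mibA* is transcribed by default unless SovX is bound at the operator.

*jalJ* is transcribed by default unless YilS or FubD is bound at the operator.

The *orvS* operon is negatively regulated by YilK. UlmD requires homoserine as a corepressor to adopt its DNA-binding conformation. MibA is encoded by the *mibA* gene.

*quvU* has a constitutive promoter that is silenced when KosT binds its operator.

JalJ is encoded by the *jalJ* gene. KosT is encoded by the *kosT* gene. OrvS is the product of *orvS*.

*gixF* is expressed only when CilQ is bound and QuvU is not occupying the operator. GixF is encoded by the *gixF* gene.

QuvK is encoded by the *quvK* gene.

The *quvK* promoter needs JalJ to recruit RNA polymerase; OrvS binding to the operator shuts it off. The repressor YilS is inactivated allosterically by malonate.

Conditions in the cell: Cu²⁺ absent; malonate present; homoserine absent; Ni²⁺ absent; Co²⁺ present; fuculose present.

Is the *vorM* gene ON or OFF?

ON

Homoserine is absent, so UlmD is inactive.
Ni²⁺ is absent, so NolC is inactive.
With no repressor bound, *kosT* is transcribed.
So KosT is produced and active.
With repressor KosT bound, *quvU* is not transcribed.
So QuvU is not produced.
CilQ is produced constitutively and is active.
No repressor is bound and CilQ is active, so *gixF* is transcribed.
So GixF is produced and active.
Co²⁺ is present, so YilK is inactive.
With no repressor bound, *orvS* is transcribed.
So OrvS is produced and active.
Malonate is present, so YilS is inactive.
Cu²⁺ is absent, so FubD is active.
With repressor FubD bound, *jalJ* is not transcribed.
So JalJ is not produced.
With repressor OrvS bound, *quvK* is not transcribed.
So QuvK is not produced.
Fuculose is present, so SovX is inactive.
With no repressor bound, *mibA* is transcribed.
So MibA is produced and active.
No repressor is bound and GixF and MibA are active, so *vorM* is transcribed.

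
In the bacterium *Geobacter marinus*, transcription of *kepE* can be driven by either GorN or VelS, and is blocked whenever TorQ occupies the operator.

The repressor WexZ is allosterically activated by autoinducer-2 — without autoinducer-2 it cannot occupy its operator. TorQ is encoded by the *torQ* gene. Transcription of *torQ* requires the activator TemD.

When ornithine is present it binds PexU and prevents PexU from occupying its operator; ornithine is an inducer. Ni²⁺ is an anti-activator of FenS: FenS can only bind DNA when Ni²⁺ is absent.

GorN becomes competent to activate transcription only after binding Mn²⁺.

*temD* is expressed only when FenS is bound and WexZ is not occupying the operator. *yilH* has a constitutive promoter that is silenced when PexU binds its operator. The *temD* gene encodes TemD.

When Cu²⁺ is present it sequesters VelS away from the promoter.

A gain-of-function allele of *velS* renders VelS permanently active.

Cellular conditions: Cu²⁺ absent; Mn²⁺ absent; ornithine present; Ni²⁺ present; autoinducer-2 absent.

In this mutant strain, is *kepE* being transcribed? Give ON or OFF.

ON

Mn²⁺ is absent, so GorN is inactive.
Ni²⁺ is present, so FenS is inactive.
Autoinducer-2 is absent, so WexZ is inactive.
Required activator FenS is absent, so *temD* is not transcribed.
So TemD is not produced.
Required activator TemD is absent, so *torQ* is not transcribed.
So TorQ is not produced.
VelS is constitutively active in this strain.
Activator VelS is present, so *kepE* is transcribed.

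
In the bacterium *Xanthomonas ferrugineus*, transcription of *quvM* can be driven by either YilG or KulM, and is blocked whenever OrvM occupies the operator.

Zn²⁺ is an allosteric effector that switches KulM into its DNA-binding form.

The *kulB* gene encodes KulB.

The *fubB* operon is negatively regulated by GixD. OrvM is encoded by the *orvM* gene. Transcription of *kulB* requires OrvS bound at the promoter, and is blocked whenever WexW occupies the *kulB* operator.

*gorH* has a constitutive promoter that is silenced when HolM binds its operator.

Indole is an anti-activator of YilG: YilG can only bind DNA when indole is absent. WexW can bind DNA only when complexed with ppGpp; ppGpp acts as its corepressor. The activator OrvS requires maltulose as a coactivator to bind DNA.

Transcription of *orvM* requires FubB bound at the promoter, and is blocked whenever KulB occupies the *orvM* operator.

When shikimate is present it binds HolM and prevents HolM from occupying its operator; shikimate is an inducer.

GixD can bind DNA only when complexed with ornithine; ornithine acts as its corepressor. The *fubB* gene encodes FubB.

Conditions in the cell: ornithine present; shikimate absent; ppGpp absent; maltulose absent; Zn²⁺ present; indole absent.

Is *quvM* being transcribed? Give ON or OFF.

ON

Ornithine is present, so GixD is active.
With repressor GixD bound, *fubB* is not transcribed.
So FubB is not produced.
ppGpp is absent, so WexW is inactive.
Maltulose is absent, so OrvS is inactive.
Required activator OrvS is absent, so *kulB* is not transcribed.
So KulB is not produced.
Required activator FubB is absent, so *orvM* is not transcribed.
So OrvM is not produced.
Indole is absent, so YilG is active.
Zn²⁺ is present, so KulM is active.
Activator YilG is present, so *quvM* is transcribed.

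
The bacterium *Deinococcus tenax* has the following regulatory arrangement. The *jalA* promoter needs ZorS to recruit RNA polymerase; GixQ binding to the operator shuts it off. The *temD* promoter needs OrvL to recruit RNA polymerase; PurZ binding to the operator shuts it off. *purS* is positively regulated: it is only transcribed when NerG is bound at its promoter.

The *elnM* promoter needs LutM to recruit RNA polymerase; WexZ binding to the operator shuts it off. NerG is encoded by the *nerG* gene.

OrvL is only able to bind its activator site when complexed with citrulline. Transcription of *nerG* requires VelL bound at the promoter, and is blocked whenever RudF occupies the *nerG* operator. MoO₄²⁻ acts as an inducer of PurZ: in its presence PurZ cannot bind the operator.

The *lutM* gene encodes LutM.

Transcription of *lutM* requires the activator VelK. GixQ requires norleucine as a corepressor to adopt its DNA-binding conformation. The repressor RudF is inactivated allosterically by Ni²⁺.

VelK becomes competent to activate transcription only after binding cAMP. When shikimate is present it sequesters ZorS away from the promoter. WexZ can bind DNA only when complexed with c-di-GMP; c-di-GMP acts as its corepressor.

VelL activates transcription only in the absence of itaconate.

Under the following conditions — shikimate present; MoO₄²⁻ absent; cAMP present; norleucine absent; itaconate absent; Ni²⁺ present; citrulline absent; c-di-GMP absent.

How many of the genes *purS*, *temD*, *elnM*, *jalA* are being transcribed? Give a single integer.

2

Itaconate is absent, so VelL is active.
Ni²⁺ is present, so RudF is inactive.
No repressor is bound and VelL is active, so *nerG* is transcribed.
So NerG is produced and active.
No repressor is bound and NerG is active, so *purS* is transcribed.
→ *purS* is ON.
MoO₄²⁻ is absent, so PurZ is active.
Citrulline is absent, so OrvL is inactive.
With repressor PurZ bound, *temD* is not transcribed.
→ *temD* is OFF.
cAMP is present, so VelK is active.
No repressor is bound and VelK is active, so *lutM* is transcribed.
So LutM is produced and active.
c-di-GMP is absent, so WexZ is inactive.
No repressor is bound and LutM is active, so *elnM* is transcribed.
→ *elnM* is ON.
Norleucine is absent, so GixQ is inactive.
Shikimate is present, so ZorS is inactive.
Required activator ZorS is absent, so *jalA* is not transcribed.
→ *jalA* is OFF.
2 of the 4 genes are transcribed.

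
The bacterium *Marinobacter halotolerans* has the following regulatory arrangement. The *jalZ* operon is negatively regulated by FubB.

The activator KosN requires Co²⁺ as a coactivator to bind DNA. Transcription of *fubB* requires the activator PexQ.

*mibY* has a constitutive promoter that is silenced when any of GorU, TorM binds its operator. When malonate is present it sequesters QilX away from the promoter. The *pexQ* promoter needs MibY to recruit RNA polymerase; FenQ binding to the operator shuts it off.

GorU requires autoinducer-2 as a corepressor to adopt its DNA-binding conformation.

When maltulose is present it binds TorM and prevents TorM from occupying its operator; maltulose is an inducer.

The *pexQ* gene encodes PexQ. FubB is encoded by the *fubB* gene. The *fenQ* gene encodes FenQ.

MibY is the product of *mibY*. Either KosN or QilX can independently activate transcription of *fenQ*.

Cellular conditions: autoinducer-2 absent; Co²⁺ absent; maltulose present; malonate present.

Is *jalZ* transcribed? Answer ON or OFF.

OFF

Autoinducer-2 is absent, so GorU is inactive.
Maltulose is present, so TorM is inactive.
With no repressor bound, *mibY* is transcribed.
So MibY is produced and active.
Co²⁺ is absent, so KosN is inactive.
Malonate is present, so QilX is inactive.
No activator is available at the *fenQ* promoter, so *fenQ* is not transcribed.
So FenQ is not produced.
No repressor is bound and MibY is active, so *pexQ* is transcribed.
So PexQ is produced and active.
No repressor is bound and PexQ is active, so *fubB* is transcribed.
So FubB is produced and active.
With repressor FubB bound, *jalZ* is not transcribed.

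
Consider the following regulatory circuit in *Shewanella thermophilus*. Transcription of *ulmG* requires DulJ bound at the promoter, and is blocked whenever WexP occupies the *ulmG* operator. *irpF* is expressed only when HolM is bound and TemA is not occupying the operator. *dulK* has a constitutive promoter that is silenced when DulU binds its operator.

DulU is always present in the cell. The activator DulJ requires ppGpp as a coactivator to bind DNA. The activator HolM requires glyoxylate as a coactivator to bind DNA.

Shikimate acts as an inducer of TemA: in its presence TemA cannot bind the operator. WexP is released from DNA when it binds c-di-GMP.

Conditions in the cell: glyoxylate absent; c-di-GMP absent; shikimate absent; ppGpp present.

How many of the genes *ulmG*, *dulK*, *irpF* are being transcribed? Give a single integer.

0

c-di-GMP is absent, so WexP is active.
ppGpp is present, so DulJ is active.
With repressor WexP bound, *ulmG* is not transcribed.
→ *ulmG* is OFF.
DulU is produced constitutively and is active.
With repressor DulU bound, *dulK* is not transcribed.
→ *dulK* is OFF.
Glyoxylate is absent, so HolM is inactive.
Shikimate is absent, so TemA is active.
With repressor TemA bound, *irpF* is not transcribed.
→ *irpF* is OFF.
0 of the 3 genes are transcribed.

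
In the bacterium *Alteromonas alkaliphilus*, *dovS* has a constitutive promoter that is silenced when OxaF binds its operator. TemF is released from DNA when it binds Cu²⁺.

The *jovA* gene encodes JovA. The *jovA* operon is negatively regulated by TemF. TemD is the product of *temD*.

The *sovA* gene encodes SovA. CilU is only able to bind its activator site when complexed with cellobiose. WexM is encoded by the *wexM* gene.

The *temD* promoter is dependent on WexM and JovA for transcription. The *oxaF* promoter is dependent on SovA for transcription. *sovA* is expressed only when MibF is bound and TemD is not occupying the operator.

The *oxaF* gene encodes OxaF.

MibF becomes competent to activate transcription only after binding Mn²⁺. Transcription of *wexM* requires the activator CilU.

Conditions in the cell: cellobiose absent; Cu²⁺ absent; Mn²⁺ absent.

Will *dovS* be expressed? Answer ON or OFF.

ON

Cellobiose is absent, so CilU is inactive.
Required activator CilU is absent, so *wexM* is not transcribed.
So WexM is not produced.
Cu²⁺ is absent, so TemF is active.
With repressor TemF bound, *jovA* is not transcribed.
So JovA is not produced.
Required activator WexM is absent, so *temD* is not transcribed.
So TemD is not produced.
Mn²⁺ is absent, so MibF is inactive.
Required activator MibF is absent, so *sovA* is not transcribed.
So SovA is not produced.
Required activator SovA is absent, so *oxaF* is not transcribed.
So OxaF is not produced.
With no repressor bound, *dovS* is transcribed.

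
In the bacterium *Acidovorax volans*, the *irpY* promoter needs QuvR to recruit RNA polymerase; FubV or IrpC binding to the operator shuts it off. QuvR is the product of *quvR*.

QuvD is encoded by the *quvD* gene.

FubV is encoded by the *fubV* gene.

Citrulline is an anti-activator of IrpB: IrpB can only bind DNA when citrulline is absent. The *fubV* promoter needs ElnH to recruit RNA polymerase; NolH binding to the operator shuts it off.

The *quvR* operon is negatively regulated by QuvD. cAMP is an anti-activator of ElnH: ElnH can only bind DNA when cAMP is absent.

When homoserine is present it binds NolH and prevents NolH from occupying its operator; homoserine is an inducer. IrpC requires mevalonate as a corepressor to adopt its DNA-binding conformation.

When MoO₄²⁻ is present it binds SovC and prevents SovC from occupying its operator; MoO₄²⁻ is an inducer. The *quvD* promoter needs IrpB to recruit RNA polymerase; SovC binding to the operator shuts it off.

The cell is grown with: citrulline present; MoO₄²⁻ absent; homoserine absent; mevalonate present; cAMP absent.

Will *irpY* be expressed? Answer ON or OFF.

Homoserine is absent, so NolH is active.
cAMP is absent, so ElnH is active.
With repressor NolH bound, *fubV* is not transcribed.
So FubV is not produced.
Mevalonate is present, so IrpC is active.
Citrulline is present, so IrpB is inactive.
MoO₄²⁻ is absent, so SovC is active.
With repressor SovC bound, *quvD* is not transcribed.
So QuvD is not produced.
With no repressor bound, *quvR* is transcribed.
So QuvR is produced and active.
With repressor IrpC bound, *irpY* is not transcribed.

OFF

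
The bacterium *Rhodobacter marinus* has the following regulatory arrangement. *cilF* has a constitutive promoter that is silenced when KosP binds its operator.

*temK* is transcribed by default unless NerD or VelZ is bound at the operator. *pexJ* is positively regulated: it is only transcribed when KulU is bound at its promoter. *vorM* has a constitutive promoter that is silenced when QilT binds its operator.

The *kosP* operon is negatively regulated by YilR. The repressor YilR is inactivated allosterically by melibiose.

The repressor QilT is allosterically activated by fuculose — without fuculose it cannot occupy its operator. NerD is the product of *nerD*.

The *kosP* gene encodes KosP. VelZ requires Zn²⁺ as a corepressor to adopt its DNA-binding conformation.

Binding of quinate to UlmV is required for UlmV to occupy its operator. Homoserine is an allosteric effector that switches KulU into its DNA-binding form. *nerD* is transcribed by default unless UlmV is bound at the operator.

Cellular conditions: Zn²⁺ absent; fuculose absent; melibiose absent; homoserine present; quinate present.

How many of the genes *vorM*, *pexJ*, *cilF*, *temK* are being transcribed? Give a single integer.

4

Fuculose is absent, so QilT is inactive.
With no repressor bound, *vorM* is transcribed.
→ *vorM* is ON.
Homoserine is present, so KulU is active.
No repressor is bound and KulU is active, so *pexJ* is transcribed.
→ *pexJ* is ON.
Melibiose is absent, so YilR is active.
With repressor YilR bound, *kosP* is not transcribed.
So KosP is not produced.
With no repressor bound, *cilF* is transcribed.
→ *cilF* is ON.
Quinate is present, so UlmV is active.
With repressor UlmV bound, *nerD* is not transcribed.
So NerD is not produced.
Zn²⁺ is absent, so VelZ is inactive.
With no repressor bound, *temK* is transcribed.
→ *temK* is ON.
4 of the 4 genes are transcribed.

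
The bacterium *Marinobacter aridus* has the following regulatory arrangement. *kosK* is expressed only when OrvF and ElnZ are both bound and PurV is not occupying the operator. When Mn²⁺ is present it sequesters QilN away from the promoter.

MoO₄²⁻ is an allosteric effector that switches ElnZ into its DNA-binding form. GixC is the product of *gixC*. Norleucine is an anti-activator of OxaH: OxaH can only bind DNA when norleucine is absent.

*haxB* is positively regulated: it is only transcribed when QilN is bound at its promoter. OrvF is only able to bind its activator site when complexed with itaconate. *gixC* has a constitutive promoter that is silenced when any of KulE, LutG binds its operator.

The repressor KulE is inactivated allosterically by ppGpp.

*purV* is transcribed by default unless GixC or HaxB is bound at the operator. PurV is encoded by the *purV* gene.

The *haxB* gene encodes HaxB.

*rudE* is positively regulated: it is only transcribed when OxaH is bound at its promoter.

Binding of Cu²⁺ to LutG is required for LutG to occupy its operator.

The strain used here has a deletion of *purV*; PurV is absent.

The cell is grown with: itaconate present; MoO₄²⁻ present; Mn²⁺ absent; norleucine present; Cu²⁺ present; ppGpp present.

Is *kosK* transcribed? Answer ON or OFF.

Itaconate is present, so OrvF is active.
PurV is non-functional in this strain, so it has no effect.
MoO₄²⁻ is present, so ElnZ is active.
No repressor is bound and OrvF and ElnZ are active, so *kosK* is transcribed.

ON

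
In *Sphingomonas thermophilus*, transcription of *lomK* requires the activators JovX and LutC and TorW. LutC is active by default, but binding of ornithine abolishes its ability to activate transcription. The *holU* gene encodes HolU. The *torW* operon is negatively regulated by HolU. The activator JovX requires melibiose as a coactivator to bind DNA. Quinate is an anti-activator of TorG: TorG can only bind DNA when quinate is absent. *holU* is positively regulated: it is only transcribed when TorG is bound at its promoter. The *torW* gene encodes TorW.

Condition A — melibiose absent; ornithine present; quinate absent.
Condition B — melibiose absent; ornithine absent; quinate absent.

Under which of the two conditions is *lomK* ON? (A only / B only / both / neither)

Condition A:
Melibiose is absent, so JovX is inactive.
Ornithine is present, so LutC is inactive.
Quinate is absent, so TorG is active.
No repressor is bound and TorG is active, so *holU* is transcribed.
So HolU is produced and active.
With repressor HolU bound, *torW* is not transcribed.
So TorW is not produced.
Required activator JovX is absent, so *lomK* is not transcribed.
→ *lomK* is OFF in A.
Condition B:
Melibiose is absent, so JovX is inactive.
Ornithine is absent, so LutC is active.
Quinate is absent, so TorG is active.
No repressor is bound and TorG is active, so *holU* is transcribed.
So HolU is produced and active.
With repressor HolU bound, *torW* is not transcribed.
So TorW is not produced.
Required activator JovX is absent, so *lomK* is not transcribed.
→ *lomK* is OFF in B.

neither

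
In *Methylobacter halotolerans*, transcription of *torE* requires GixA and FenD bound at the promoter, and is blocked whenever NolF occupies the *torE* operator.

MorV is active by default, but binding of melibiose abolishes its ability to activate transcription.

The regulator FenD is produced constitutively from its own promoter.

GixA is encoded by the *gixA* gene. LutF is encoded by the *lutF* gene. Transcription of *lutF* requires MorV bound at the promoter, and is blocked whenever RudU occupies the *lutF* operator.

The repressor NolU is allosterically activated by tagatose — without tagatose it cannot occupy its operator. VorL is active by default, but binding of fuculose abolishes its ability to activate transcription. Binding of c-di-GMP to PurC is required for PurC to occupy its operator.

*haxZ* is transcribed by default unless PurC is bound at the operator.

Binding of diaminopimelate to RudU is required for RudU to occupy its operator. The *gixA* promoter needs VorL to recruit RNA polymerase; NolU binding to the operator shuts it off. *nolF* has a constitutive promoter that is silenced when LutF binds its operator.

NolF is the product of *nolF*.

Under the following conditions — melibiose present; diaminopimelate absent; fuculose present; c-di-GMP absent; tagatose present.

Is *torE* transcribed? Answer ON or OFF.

Diaminopimelate is absent, so RudU is inactive.
Melibiose is present, so MorV is inactive.
Required activator MorV is absent, so *lutF* is not transcribed.
So LutF is not produced.
With no repressor bound, *nolF* is transcribed.
So NolF is produced and active.
Fuculose is present, so VorL is inactive.
Tagatose is present, so NolU is active.
With repressor NolU bound, *gixA* is not transcribed.
So GixA is not produced.
FenD is produced constitutively and is active.
With repressor NolF bound, *torE* is not transcribed.

OFF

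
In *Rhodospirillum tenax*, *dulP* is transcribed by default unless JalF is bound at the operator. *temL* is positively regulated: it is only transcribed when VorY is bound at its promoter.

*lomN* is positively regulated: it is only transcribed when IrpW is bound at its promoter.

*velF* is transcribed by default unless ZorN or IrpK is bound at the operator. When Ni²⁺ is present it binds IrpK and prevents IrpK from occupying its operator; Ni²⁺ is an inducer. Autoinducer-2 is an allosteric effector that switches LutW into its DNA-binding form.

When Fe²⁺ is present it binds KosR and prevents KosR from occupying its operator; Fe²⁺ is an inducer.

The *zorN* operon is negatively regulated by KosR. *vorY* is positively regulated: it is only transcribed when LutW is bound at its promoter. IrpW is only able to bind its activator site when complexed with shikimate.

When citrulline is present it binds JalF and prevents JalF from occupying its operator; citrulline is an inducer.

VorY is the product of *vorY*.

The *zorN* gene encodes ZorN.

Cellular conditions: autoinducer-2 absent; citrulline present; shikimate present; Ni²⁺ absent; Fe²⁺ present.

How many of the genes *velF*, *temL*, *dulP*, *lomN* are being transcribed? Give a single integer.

2

Fe²⁺ is present, so KosR is inactive.
With no repressor bound, *zorN* is transcribed.
So ZorN is produced and active.
Ni²⁺ is absent, so IrpK is active.
With repressor ZorN bound, *velF* is not transcribed.
→ *velF* is OFF.
Autoinducer-2 is absent, so LutW is inactive.
Required activator LutW is absent, so *vorY* is not transcribed.
So VorY is not produced.
Required activator VorY is absent, so *temL* is not transcribed.
→ *temL* is OFF.
Citrulline is present, so JalF is inactive.
With no repressor bound, *dulP* is transcribed.
→ *dulP* is ON.
Shikimate is present, so IrpW is active.
No repressor is bound and IrpW is active, so *lomN* is transcribed.
→ *lomN* is ON.
2 of the 4 genes are transcribed.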